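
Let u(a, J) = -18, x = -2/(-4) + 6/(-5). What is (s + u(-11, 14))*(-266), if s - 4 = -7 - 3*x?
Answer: 25137/5 ≈ 5027.4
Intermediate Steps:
x = -7/10 (x = -2*(-¼) + 6*(-⅕) = ½ - 6/5 = -7/10 ≈ -0.70000)
s = -9/10 (s = 4 + (-7 - 3*(-7/10)) = 4 + (-7 + 21/10) = 4 - 49/10 = -9/10 ≈ -0.90000)
(s + u(-11, 14))*(-266) = (-9/10 - 18)*(-266) = -189/10*(-266) = 25137/5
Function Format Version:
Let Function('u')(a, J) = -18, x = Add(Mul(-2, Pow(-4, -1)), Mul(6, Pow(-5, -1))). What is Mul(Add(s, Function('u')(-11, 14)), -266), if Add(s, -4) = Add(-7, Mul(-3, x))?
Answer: Rational(25137, 5) ≈ 5027.4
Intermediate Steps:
x = Rational(-7, 10) (x = Add(Mul(-2, Rational(-1, 4)), Mul(6, Rational(-1, 5))) = Add(Rational(1, 2), Rational(-6, 5)) = Rational(-7, 10) ≈ -0.70000)
s = Rational(-9, 10) (s = Add(4, Add(-7, Mul(-3, Rational(-7, 10)))) = Add(4, Add(-7, Rational(21, 10))) = Add(4, Rational(-49, 10)) = Rational(-9, 10) ≈ -0.90000)
Mul(Add(s, Function('u')(-11, 14)), -266) = Mul(Add(Rational(-9, 10), -18), -266) = Mul(Rational(-189, 10), -266) = Rational(25137, 5)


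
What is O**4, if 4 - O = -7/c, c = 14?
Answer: 6561/16 ≈ 410.06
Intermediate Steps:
O = 9/2 (O = 4 - (-7)/14 = 4 - 1*(-1/2) = 4 + 1/2 = 9/2 ≈ 4.5000)
O**4 = (9/2)**4 = 6561/16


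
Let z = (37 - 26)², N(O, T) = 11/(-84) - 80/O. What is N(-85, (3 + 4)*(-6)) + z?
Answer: 173945/1428 ≈ 121.81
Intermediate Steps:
N(O, T) = -11/84 - 80/O (N(O, T) = 11*(-1/84) - 80/O = -11/84 - 80/O)
z = 121 (z = 11² = 121)
N(-85, (3 + 4)*(-6)) + z = (-11/84 - 80/(-85)) + 121 = (-11/84 - 80*(-1/85)) + 121 = (-11/84 + 16/17) + 121 = 1157/1428 + 121 = 173945/1428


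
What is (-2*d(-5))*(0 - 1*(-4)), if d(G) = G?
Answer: 40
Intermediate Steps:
(-2*d(-5))*(0 - 1*(-4)) = (-2*(-5))*(0 - 1*(-4)) = 10*(0 + 4) = 10*4 = 40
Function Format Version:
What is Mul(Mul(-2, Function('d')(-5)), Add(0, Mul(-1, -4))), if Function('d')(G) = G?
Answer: 40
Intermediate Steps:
Mul(Mul(-2, Function('d')(-5)), Add(0, Mul(-1, -4))) = Mul(Mul(-2, -5), Add(0, Mul(-1, -4))) = Mul(10, Add(0, 4)) = Mul(10, 4) = 40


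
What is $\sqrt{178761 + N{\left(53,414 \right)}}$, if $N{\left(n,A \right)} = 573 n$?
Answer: $\sqrt{209130} \approx 457.31$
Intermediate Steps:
$\sqrt{178761 + N{\left(53,414 \right)}} = \sqrt{178761 + 573 \cdot 53} = \sqrt{178761 + 30369} = \sqrt{209130}$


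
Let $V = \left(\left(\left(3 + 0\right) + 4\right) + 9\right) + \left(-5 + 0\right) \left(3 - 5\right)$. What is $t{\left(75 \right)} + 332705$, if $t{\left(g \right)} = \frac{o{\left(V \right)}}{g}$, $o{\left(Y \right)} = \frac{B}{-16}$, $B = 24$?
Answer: $\frac{16635249}{50} \approx 3.3271 \cdot 10^{5}$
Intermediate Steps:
$V = 26$ ($V = \left(\left(3 + 4\right) + 9\right) - -10 = \left(7 + 9\right) + 10 = 16 + 10 = 26$)
$o{\left(Y \right)} = - \frac{3}{2}$ ($o{\left(Y \right)} = \frac{24}{-16} = 24 \left(- \frac{1}{16}\right) = - \frac{3}{2}$)
$t{\left(g \right)} = - \frac{3}{2 g}$
$t{\left(75 \right)} + 332705 = - \frac{3}{2 \cdot 75} + 332705 = \left(- \frac{3}{2}\right) \frac{1}{75} + 332705 = - \frac{1}{50} + 332705 = \frac{16635249}{50}$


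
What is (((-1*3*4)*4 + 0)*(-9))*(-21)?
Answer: -9072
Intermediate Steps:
(((-1*3*4)*4 + 0)*(-9))*(-21) = ((-3*4*4 + 0)*(-9))*(-21) = ((-12*4 + 0)*(-9))*(-21) = ((-48 + 0)*(-9))*(-21) = -48*(-9)*(-21) = 432*(-21) = -9072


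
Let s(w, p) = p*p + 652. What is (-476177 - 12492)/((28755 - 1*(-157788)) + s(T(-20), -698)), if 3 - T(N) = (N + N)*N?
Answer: -488669/674399 ≈ -0.72460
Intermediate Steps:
T(N) = 3 - 2*N² (T(N) = 3 - (N + N)*N = 3 - 2*N*N = 3 - 2*N²)
s(w, p) = 652 + p² (s(w, p) = p² + 652 = 652 + p²)
(-476177 - 12492)/((28755 - 1*(-157788)) + s(T(-20), -698)) = (-476177 - 12492)/((28755 - 1*(-157788)) + (652 + (-698)²)) = -488669/((28755 + 157788) + (652 + 487204)) = -488669/(186543 + 487856) = -488669/674399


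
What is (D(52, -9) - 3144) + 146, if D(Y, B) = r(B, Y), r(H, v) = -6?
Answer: -3004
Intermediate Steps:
D(Y, B) = -6
(D(52, -9) - 3144) + 146 = (-6 - 3144) + 146 = -3150 + 146 = -3004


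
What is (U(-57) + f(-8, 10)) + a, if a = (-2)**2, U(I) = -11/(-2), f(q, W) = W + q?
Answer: 23/2 ≈ 11.500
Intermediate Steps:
U(I) = 11/2 (U(I) = -11*(-1/2) = 11/2)
a = 4
(U(-57) + f(-8, 10)) + a = (11/2 + (10 - 8)) + 4 = (11/2 + 2) + 4 = 15/2 + 4 = 23/2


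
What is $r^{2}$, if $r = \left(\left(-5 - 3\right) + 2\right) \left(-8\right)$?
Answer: $2304$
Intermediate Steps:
$r = 48$ ($r = \left(\left(-5 - 3\right) + 2\right) \left(-8\right) = \left(-8 + 2\right) \left(-8\right) = \left(-6\right) \left(-8\right) = 48$)
$r^{2} = 48^{2} = 2304$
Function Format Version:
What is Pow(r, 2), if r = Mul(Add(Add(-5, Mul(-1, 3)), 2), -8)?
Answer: 2304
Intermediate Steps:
r = 48 (r = Mul(Add(Add(-5, -3), 2), -8) = Mul(Add(-8, 2), -8) = Mul(-6, -8) = 48)
Pow(r, 2) = Pow(48, 2) = 2304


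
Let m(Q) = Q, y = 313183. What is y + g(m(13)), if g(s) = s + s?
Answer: 313209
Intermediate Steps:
g(s) = 2*s
y + g(m(13)) = 313183 + 2*13 = 313183 + 26 = 313209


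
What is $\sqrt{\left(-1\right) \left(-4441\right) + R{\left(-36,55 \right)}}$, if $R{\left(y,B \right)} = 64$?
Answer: $\sqrt{4505} \approx 67.119$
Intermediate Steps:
$\sqrt{\left(-1\right) \left(-4441\right) + R{\left(-36,55 \right)}} = \sqrt{\left(-1\right) \left(-4441\right) + 64} = \sqrt{4441 + 64} = \sqrt{4505}$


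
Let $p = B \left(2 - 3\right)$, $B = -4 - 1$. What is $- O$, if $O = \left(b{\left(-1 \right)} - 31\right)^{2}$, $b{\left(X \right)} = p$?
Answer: $-676$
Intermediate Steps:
$B = -5$ ($B = -4 - 1 = -5$)
$p = 5$ ($p = - 5 \left(2 - 3\right) = \left(-5\right) \left(-1\right) = 5$)
$b{\left(X \right)} = 5$
$O = 676$ ($O = \left(5 - 31\right)^{2} = \left(-26\right)^{2} = 676$)
$- O = \left(-1\right) 676 = -676$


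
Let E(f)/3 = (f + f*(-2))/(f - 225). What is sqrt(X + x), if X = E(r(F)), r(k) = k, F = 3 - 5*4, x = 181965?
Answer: 3*sqrt(9785662)/22 ≈ 426.57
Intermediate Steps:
F = -17 (F = 3 - 20 = -17)
E(f) = -3*f/(-225 + f) (E(f) = 3*((f + f*(-2))/(f - 225)) = 3*((f - 2*f)/(-225 + f)) = 3*((-f)/(-225 + f)) = 3*(-f/(-225 + f)) = -3*f/(-225 + f))
X = -51/242 (X = -3*(-17)/(-225 - 17) = -3*(-17)/(-242) = -3*(-17)*(-1/242) = -51/242 ≈ -0.21074)
sqrt(X + x) = sqrt(-51/242 + 181965) = sqrt(44035479/242) = 3*sqrt(9785662)/22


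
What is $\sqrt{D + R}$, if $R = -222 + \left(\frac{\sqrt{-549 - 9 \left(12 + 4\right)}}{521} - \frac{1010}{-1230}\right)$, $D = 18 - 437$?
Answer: $\frac{\sqrt{-2628978288306 + 23646627 i \sqrt{77}}}{64083} \approx 0.0009985 + 25.302 i$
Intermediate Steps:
$D = -419$ ($D = 18 - 437 = -419$)
$R = - \frac{27205}{123} + \frac{3 i \sqrt{77}}{521}$ ($R = -222 + \left(\sqrt{-549 - 144} \cdot \frac{1}{521} - - \frac{101}{123}\right) = -222 + \left(\sqrt{-549 - 144} \cdot \frac{1}{521} + \frac{101}{123}\right) = -222 + \left(\sqrt{-693} \cdot \frac{1}{521} + \frac{101}{123}\right) = -222 + \left(3 i \sqrt{77} \cdot \frac{1}{521} + \frac{101}{123}\right) = -222 + \left(\frac{3 i \sqrt{77}}{521} + \frac{101}{123}\right) = -222 + \left(\frac{101}{123} + \frac{3 i \sqrt{77}}{521}\right) = - \frac{27205}{123} + \frac{3 i \sqrt{77}}{521} \approx -221.18 + 0.050528 i$)
$\sqrt{D + R} = \sqrt{-419 - \left(\frac{27205}{123} - \frac{3 i \sqrt{77}}{521}\right)} = \sqrt{- \frac{78742}{123} + \frac{3 i \sqrt{77}}{521}}$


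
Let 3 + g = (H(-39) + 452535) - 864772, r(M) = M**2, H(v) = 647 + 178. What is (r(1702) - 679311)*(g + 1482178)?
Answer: 2374409457159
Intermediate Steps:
H(v) = 825
g = -411415 (g = -3 + ((825 + 452535) - 864772) = -3 + (453360 - 864772) = -3 - 411412 = -411415)
(r(1702) - 679311)*(g + 1482178) = (1702**2 - 679311)*(-411415 + 1482178) = (2896804 - 679311)*1070763 = 2217493*1070763 = 2374409457159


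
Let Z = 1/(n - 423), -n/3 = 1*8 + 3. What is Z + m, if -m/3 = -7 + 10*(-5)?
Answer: 77975/456 ≈ 171.00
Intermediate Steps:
n = -33 (n = -3*(1*8 + 3) = -3*(8 + 3) = -3*11 = -33)
m = 171 (m = -3*(-7 + 10*(-5)) = -3*(-7 - 50) = -3*(-57) = 171)
Z = -1/456 (Z = 1/(-33 - 423) = 1/(-456) = -1/456 ≈ -0.0021930)
Z + m = -1/456 + 171 = 77975/456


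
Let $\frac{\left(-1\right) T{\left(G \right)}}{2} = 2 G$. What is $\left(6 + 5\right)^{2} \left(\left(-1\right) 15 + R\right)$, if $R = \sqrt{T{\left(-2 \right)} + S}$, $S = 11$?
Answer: $-1815 + 121 \sqrt{19} \approx -1287.6$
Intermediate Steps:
$T{\left(G \right)} = - 4 G$ ($T{\left(G \right)} = - 2 \cdot 2 G = - 4 G$)
$R = \sqrt{19}$ ($R = \sqrt{\left(-4\right) \left(-2\right) + 11} = \sqrt{8 + 11} = \sqrt{19} \approx 4.3589$)
$\left(6 + 5\right)^{2} \left(\left(-1\right) 15 + R\right) = \left(6 + 5\right)^{2} \left(\left(-1\right) 15 + \sqrt{19}\right) = 11^{2} \left(-15 + \sqrt{19}\right) = 121 \left(-15 + \sqrt{19}\right) = -1815 + 121 \sqrt{19}$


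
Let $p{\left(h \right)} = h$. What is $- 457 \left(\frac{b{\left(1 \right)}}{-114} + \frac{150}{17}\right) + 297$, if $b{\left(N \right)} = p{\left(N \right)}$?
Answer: $- \frac{7231345}{1938} \approx -3731.3$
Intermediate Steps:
$b{\left(N \right)} = N$
$- 457 \left(\frac{b{\left(1 \right)}}{-114} + \frac{150}{17}\right) + 297 = - 457 \left(1 \frac{1}{-114} + \frac{150}{17}\right) + 297 = - 457 \left(1 \left(- \frac{1}{114}\right) + 150 \cdot \frac{1}{17}\right) + 297 = - 457 \left(- \frac{1}{114} + \frac{150}{17}\right) + 297 = \left(-457\right) \frac{17083}{1938} + 297 = - \frac{7806931}{1938} + 297 = - \frac{7231345}{1938}$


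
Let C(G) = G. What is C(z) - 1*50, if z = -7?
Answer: -57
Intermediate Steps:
C(z) - 1*50 = -7 - 1*50 = -7 - 50 = -57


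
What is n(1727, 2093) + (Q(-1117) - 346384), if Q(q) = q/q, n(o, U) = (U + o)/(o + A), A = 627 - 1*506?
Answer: -160027991/462 ≈ -3.4638e+5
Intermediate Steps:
A = 121 (A = 627 - 506 = 121)
n(o, U) = (U + o)/(121 + o) (n(o, U) = (U + o)/(o + 121) = (U + o)/(121 + o))
Q(q) = 1
n(1727, 2093) + (Q(-1117) - 346384) = (2093 + 1727)/(121 + 1727) + (1 - 346384) = 3820/1848 - 346383 = (1/1848)*3820 - 346383 = 955/462 - 346383 = -160027991/462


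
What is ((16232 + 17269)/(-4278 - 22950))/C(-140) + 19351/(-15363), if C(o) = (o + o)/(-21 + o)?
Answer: -10971035323/5577383520 ≈ -1.9671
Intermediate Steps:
C(o) = 2*o/(-21 + o) (C(o) = (2*o)/(-21 + o) = 2*o/(-21 + o))
((16232 + 17269)/(-4278 - 22950))/C(-140) + 19351/(-15363) = ((16232 + 17269)/(-4278 - 22950))/((2*(-140)/(-21 - 140))) + 19351/(-15363) = (33501/(-27228))/((2*(-140)/(-161))) + 19351*(-1/15363) = (33501*(-1/27228))/((2*(-140)*(-1/161))) - 19351/15363 = -11167/(9076*40/23) - 19351/15363 = -11167/9076*23/40 - 19351/15363 = -256841/363040 - 19351/15363 = -10971035323/5577383520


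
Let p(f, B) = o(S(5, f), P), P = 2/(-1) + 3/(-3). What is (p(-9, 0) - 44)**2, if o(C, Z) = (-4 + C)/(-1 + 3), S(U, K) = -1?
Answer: 8649/4 ≈ 2162.3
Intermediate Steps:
P = -3 (P = 2*(-1) + 3*(-1/3) = -2 - 1 = -3)
o(C, Z) = -2 + C/2 (o(C, Z) = (-4 + C)/2 = (-4 + C)*(1/2) = -2 + C/2)
p(f, B) = -5/2 (p(f, B) = -2 + (1/2)*(-1) = -2 - 1/2 = -5/2)
(p(-9, 0) - 44)**2 = (-5/2 - 44)**2 = (-93/2)**2 = 8649/4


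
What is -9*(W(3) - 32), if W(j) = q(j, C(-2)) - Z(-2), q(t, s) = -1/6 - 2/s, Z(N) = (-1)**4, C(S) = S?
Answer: 579/2 ≈ 289.50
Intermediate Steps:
Z(N) = 1
q(t, s) = -1/6 - 2/s (q(t, s) = -1*1/6 - 2/s = -1/6 - 2/s)
W(j) = -1/6 (W(j) = (1/6)*(-12 - 1*(-2))/(-2) - 1*1 = (1/6)*(-1/2)*(-12 + 2) - 1 = (1/6)*(-1/2)*(-10) - 1 = 5/6 - 1 = -1/6)
-9*(W(3) - 32) = -9*(-1/6 - 32) = -9*(-193/6) = 579/2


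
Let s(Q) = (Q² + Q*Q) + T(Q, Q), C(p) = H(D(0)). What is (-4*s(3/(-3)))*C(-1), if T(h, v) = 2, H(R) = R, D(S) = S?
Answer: 0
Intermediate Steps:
C(p) = 0
s(Q) = 2 + 2*Q² (s(Q) = (Q² + Q*Q) + 2 = (Q² + Q²) + 2 = 2*Q² + 2 = 2 + 2*Q²)
(-4*s(3/(-3)))*C(-1) = -4*(2 + 2*(3/(-3))²)*0 = -4*(2 + 2*(3*(-⅓))²)*0 = -4*(2 + 2*(-1)²)*0 = -4*(2 + 2*1)*0 = -4*(2 + 2)*0 = -4*4*0 = -16*0 = 0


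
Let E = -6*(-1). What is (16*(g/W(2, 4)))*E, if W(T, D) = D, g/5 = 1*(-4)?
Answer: -480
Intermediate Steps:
g = -20 (g = 5*(1*(-4)) = 5*(-4) = -20)
E = 6
(16*(g/W(2, 4)))*E = (16*(-20/4))*6 = (16*(-20*¼))*6 = (16*(-5))*6 = -80*6 = -480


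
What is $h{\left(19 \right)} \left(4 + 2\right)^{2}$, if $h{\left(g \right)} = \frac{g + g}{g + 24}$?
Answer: $\frac{1368}{43} \approx 31.814$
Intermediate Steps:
$h{\left(g \right)} = \frac{2 g}{24 + g}$
$h{\left(19 \right)} \left(4 + 2\right)^{2} = 2 \cdot 19 \frac{1}{24 + 19} \left(4 + 2\right)^{2} = 2 \cdot 19 \cdot \frac{1}{43} \cdot 6^{2} = 2 \cdot 19 \cdot \frac{1}{43} \cdot 36 = \frac{38}{43} \cdot 36 = \frac{1368}{43}$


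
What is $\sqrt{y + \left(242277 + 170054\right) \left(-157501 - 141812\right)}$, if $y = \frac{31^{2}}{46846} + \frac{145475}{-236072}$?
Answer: $\frac{i \sqrt{1783322542415193484106571702}}{120206836} \approx 3.5131 \cdot 10^{5} i$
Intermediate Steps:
$y = - \frac{143218623}{240413672}$ ($y = 961 \cdot \frac{1}{46846} + 145475 \left(- \frac{1}{236072}\right) = \frac{961}{46846} - \frac{6325}{10264} = - \frac{143218623}{240413672} \approx -0.59572$)
$\sqrt{y + \left(242277 + 170054\right) \left(-157501 - 141812\right)} = \sqrt{- \frac{143218623}{240413672} + \left(242277 + 170054\right) \left(-157501 - 141812\right)} = \sqrt{- \frac{143218623}{240413672} + 412331 \left(-299313\right)} = \sqrt{- \frac{143218623}{240413672} - 123416028603} = \sqrt{- \frac{29670900620247478839}{240413672}} = \frac{i \sqrt{1783322542415193484106571702}}{120206836}$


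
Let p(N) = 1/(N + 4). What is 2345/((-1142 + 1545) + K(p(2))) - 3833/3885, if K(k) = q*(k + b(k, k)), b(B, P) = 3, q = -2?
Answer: 650563/132090 ≈ 4.9251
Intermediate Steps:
p(N) = 1/(4 + N)
K(k) = -6 - 2*k (K(k) = -2*(k + 3) = -2*(3 + k) = -6 - 2*k)
2345/((-1142 + 1545) + K(p(2))) - 3833/3885 = 2345/((-1142 + 1545) + (-6 - 2/(4 + 2))) - 3833/3885 = 2345/(403 + (-6 - 2/6)) - 3833*1/3885 = 2345/(403 + (-6 - 2*⅙)) - 3833/3885 = 2345/(403 + (-6 - ⅓)) - 3833/3885 = 2345/(403 - 19/3) - 3833/3885 = 2345/(1190/3) - 3833/3885 = 2345*(3/1190) - 3833/3885 = 201/34 - 3833/3885 = 650563/132090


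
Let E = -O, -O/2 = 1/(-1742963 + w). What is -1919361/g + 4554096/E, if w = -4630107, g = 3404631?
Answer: -16469092497789664507/1134877 ≈ -1.4512e+13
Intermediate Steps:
O = 1/3186535 (O = -2/(-1742963 - 4630107) = -2/(-6373070) = -2*(-1/6373070) = 1/3186535 ≈ 3.1382e-7)
E = -1/3186535 (E = -1*1/3186535 = -1/3186535 ≈ -3.1382e-7)
-1919361/g + 4554096/E = -1919361/3404631 + 4554096/(-1/3186535) = -1919361*1/3404631 + 4554096*(-3186535) = -639787/1134877 - 14511786297360 = -16469092497789664507/1134877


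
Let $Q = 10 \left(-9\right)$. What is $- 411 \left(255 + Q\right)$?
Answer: $-67815$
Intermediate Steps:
$Q = -90$
$- 411 \left(255 + Q\right) = - 411 \left(255 - 90\right) = \left(-411\right) 165 = -67815$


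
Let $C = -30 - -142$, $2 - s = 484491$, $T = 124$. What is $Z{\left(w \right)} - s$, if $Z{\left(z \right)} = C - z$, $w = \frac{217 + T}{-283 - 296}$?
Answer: $\frac{280584320}{579} \approx 4.846 \cdot 10^{5}$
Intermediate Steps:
$s = -484489$ ($s = 2 - 484491 = -484489$)
$C = 112$ ($C = -30 + 142 = 112$)
$w = - \frac{341}{579}$ ($w = \frac{217 + 124}{-283 - 296} = \frac{341}{-579} = 341 \left(- \frac{1}{579}\right) = - \frac{341}{579} \approx -0.58895$)
$Z{\left(z \right)} = 112 - z$
$Z{\left(w \right)} - s = \left(112 - - \frac{341}{579}\right) - -484489 = \left(112 + \frac{341}{579}\right) + 484489 = \frac{65189}{579} + 484489 = \frac{280584320}{579}$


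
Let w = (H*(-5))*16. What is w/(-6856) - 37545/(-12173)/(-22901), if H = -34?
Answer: -94815292885/238909209161 ≈ -0.39687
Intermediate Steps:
w = 2720 (w = -34*(-5)*16 = 170*16 = 2720)
w/(-6856) - 37545/(-12173)/(-22901) = 2720/(-6856) - 37545/(-12173)/(-22901) = 2720*(-1/6856) - 37545*(-1/12173)*(-1/22901) = -340/857 + (37545/12173)*(-1/22901) = -340/857 - 37545/278773873 = -94815292885/238909209161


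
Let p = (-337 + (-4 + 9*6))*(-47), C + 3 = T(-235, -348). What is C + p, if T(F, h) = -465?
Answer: 13021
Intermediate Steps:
C = -468 (C = -3 - 465 = -468)
p = 13489 (p = (-337 + (-4 + 54))*(-47) = (-337 + 50)*(-47) = -287*(-47) = 13489)
C + p = -468 + 13489 = 13021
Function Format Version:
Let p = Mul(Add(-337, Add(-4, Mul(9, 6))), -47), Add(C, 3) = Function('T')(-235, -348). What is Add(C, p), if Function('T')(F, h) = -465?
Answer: 13021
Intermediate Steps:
C = -468 (C = Add(-3, -465) = -468)
p = 13489 (p = Mul(Add(-337, Add(-4, 54)), -47) = Mul(Add(-337, 50), -47) = Mul(-287, -47) = 13489)
Add(C, p) = Add(-468, 13489) = 13021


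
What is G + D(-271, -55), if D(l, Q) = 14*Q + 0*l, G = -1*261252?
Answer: -262022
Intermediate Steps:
G = -261252
D(l, Q) = 14*Q (D(l, Q) = 14*Q + 0 = 14*Q)
G + D(-271, -55) = -261252 + 14*(-55) = -261252 - 770 = -262022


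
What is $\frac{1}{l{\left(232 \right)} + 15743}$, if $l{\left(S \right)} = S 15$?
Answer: $\frac{1}{19223} \approx 5.2021 \cdot 10^{-5}$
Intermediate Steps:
$l{\left(S \right)} = 15 S$
$\frac{1}{l{\left(232 \right)} + 15743} = \frac{1}{15 \cdot 232 + 15743} = \frac{1}{3480 + 15743} = \frac{1}{19223}$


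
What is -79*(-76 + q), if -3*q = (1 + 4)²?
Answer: 19987/3 ≈ 6662.3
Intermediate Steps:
q = -25/3 (q = -(1 + 4)²/3 = -⅓*5² = -⅓*25 = -25/3 ≈ -8.3333)
-79*(-76 + q) = -79*(-76 - 25/3) = -79*(-253/3) = 19987/3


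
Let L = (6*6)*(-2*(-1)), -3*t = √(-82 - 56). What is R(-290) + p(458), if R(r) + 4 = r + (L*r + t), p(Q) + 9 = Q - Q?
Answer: -21183 - I*√138/3 ≈ -21183.0 - 3.9158*I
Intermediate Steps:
p(Q) = -9 (p(Q) = -9 + (Q - Q) = -9 + 0 = -9)
t = -I*√138/3 (t = -√(-82 - 56)/3 = -I*√138/3 ≈ -3.9158*I)
L = 72 (L = 36*2 = 72)
R(r) = -4 + 73*r - I*√138/3 (R(r) = -4 + (r + (72*r - I*√138/3)) = -4 + (73*r - I*√138/3) = -4 + 73*r - I*√138/3)
R(-290) + p(458) = (-4 + 73*(-290) - I*√138/3) - 9 = (-4 - 21170 - I*√138/3) - 9 = (-21174 - I*√138/3) - 9 = -21183 - I*√138/3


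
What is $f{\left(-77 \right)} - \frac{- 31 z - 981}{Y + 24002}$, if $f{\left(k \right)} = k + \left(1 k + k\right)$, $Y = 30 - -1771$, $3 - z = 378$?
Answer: $- \frac{1990379}{8601} \approx -231.41$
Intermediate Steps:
$z = -375$ ($z = 3 - 378 = -375$)
$Y = 1801$ ($Y = 30 + 1771 = 1801$)
$f{\left(k \right)} = 3 k$ ($f{\left(k \right)} = k + \left(k + k\right) = k + 2 k = 3 k$)
$f{\left(-77 \right)} - \frac{- 31 z - 981}{Y + 24002} = 3 \left(-77\right) - \frac{\left(-31\right) \left(-375\right) - 981}{1801 + 24002} = -231 - \frac{11625 - 981}{25803} = -231 - 10644 \cdot \frac{1}{25803} = -231 - \frac{3548}{8601} = - \frac{1990379}{8601}$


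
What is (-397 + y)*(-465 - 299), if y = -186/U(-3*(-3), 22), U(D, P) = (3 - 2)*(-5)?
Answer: 1374436/5 ≈ 2.7489e+5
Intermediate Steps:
U(D, P) = -5 (U(D, P) = 1*(-5) = -5)
y = 186/5 (y = -186/(-5) = -186*(-1/5) = 186/5 ≈ 37.200)
(-397 + y)*(-465 - 299) = (-397 + 186/5)*(-465 - 299) = -1799/5*(-764) = 1374436/5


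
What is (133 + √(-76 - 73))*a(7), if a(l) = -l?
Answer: -931 - 7*I*√149 ≈ -931.0 - 85.446*I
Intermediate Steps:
(133 + √(-76 - 73))*a(7) = (133 + √(-76 - 73))*(-1*7) = (133 + √(-149))*(-7) = (133 + I*√149)*(-7) = -931 - 7*I*√149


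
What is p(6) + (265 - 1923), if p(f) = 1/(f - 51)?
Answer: -74611/45 ≈ -1658.0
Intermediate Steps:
p(f) = 1/(-51 + f)
p(6) + (265 - 1923) = 1/(-51 + 6) + (265 - 1923) = 1/(-45) - 1658 = -1/45 - 1658 = -74611/45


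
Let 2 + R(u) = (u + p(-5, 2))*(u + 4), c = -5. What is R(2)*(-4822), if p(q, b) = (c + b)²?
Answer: -308608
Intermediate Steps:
p(q, b) = (-5 + b)²
R(u) = -2 + (4 + u)*(9 + u) (R(u) = -2 + (u + (-5 + 2)²)*(u + 4) = -2 + (u + (-3)²)*(4 + u) = -2 + (u + 9)*(4 + u) = -2 + (9 + u)*(4 + u) = -2 + (4 + u)*(9 + u))
R(2)*(-4822) = (34 + 2² + 13*2)*(-4822) = (34 + 4 + 26)*(-4822) = 64*(-4822) = -308608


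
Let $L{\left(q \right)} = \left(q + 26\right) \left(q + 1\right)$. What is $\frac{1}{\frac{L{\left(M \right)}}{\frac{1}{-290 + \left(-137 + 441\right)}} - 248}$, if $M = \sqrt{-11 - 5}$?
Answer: $- \frac{1}{21276} - \frac{7 i}{10638} \approx -4.7001 \cdot 10^{-5} - 0.00065802 i$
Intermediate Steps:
$M = 4 i$ ($M = \sqrt{-16} = 4 i \approx 4.0 i$)
$L{\left(q \right)} = \left(1 + q\right) \left(26 + q\right)$ ($L{\left(q \right)} = \left(26 + q\right) \left(1 + q\right) = \left(1 + q\right) \left(26 + q\right)$)
$\frac{1}{\frac{L{\left(M \right)}}{\frac{1}{-290 + \left(-137 + 441\right)}} - 248} = \frac{1}{\frac{26 + \left(4 i\right)^{2} + 27 \cdot 4 i}{\frac{1}{-290 + \left(-137 + 441\right)}} - 248} = \frac{1}{\frac{26 - 16 + 108 i}{\frac{1}{-290 + 304}} - 248} = \frac{1}{\frac{10 + 108 i}{\frac{1}{14}} - 248} = \frac{1}{\left(10 + 108 i\right) \frac{1}{\frac{1}{14}} - 248} = \frac{1}{\left(10 + 108 i\right) 14 - 248} = \frac{1}{\left(140 + 1512 i\right) - 248} = \frac{1}{-108 + 1512 i} = \frac{-108 - 1512 i}{2297808}$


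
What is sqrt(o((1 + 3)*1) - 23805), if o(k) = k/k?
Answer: 2*I*sqrt(5951) ≈ 154.29*I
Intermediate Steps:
o(k) = 1
sqrt(o((1 + 3)*1) - 23805) = sqrt(1 - 23805) = sqrt(-23804) = 2*I*sqrt(5951)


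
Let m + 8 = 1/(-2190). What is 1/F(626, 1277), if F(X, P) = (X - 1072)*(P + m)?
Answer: -1095/619741307 ≈ -1.7669e-6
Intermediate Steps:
m = -17521/2190 (m = -8 + 1/(-2190) = -8 - 1/2190 = -17521/2190 ≈ -8.0005)
F(X, P) = (-1072 + X)*(-17521/2190 + P) (F(X, P) = (X - 1072)*(P - 17521/2190) = (-1072 + X)*(-17521/2190 + P))
1/F(626, 1277) = 1/(9391256/1095 - 1072*1277 - 17521/2190*626 + 1277*626) = 1/(9391256/1095 - 1368944 - 5484073/1095 + 799402) = 1/(-619741307/1095) = -1095/619741307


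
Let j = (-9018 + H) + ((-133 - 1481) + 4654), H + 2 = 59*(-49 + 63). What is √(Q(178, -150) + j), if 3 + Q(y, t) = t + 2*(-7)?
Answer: I*√5321 ≈ 72.945*I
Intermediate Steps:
H = 824 (H = -2 + 59*(-49 + 63) = -2 + 59*14 = -2 + 826 = 824)
Q(y, t) = -17 + t (Q(y, t) = -3 + (t + 2*(-7)) = -3 + (t - 14) = -3 + (-14 + t) = -17 + t)
j = -5154 (j = (-9018 + 824) + ((-133 - 1481) + 4654) = -8194 + (-1614 + 4654) = -8194 + 3040 = -5154)
√(Q(178, -150) + j) = √((-17 - 150) - 5154) = √(-167 - 5154) = √(-5321) = I*√5321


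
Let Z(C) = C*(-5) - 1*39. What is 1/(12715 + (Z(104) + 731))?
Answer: 1/12887 ≈ 7.7598e-5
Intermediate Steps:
Z(C) = -39 - 5*C (Z(C) = -5*C - 39 = -39 - 5*C)
1/(12715 + (Z(104) + 731)) = 1/(12715 + ((-39 - 5*104) + 731)) = 1/(12715 + ((-39 - 520) + 731)) = 1/(12715 + (-559 + 731)) = 1/(12715 + 172) = 1/12887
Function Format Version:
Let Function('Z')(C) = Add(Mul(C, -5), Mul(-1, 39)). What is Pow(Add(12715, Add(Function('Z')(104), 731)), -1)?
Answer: Rational(1, 12887) ≈ 7.7598e-5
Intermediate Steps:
Function('Z')(C) = Add(-39, Mul(-5, C)) (Function('Z')(C) = Add(Mul(-5, C), -39) = Add(-39, Mul(-5, C)))
Pow(Add(12715, Add(Function('Z')(104), 731)), -1) = Pow(Add(12715, Add(Add(-39, Mul(-5, 104)), 731)), -1) = Pow(Add(12715, Add(Add(-39, -520), 731)), -1) = Pow(Add(12715, Add(-559, 731)), -1) = Pow(Add(12715, 172), -1) = Pow(12887, -1) = Rational(1, 12887)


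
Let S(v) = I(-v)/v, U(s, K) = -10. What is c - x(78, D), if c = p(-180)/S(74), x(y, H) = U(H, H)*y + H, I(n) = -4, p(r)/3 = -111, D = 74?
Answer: 13733/2 ≈ 6866.5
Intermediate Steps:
p(r) = -333 (p(r) = 3*(-111) = -333)
S(v) = -4/v
x(y, H) = H - 10*y (x(y, H) = -10*y + H = H - 10*y)
c = 12321/2 (c = -333/((-4/74)) = -333/((-4*1/74)) = -333/(-2/37) = -333*(-37/2) = 12321/2 ≈ 6160.5)
c - x(78, D) = 12321/2 - (74 - 10*78) = 12321/2 - (74 - 780) = 12321/2 - 1*(-706) = 12321/2 + 706 = 13733/2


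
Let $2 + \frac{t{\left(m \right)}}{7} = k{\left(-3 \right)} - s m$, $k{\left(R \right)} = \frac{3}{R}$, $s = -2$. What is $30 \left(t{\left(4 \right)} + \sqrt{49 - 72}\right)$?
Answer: $1050 + 30 i \sqrt{23} \approx 1050.0 + 143.88 i$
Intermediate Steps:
$t{\left(m \right)} = -21 + 14 m$ ($t{\left(m \right)} = -14 + 7 \left(\frac{3}{-3} - - 2 m\right) = -14 + 7 \left(3 \left(- \frac{1}{3}\right) + 2 m\right) = -14 + 7 \left(-1 + 2 m\right) = -14 + \left(-7 + 14 m\right) = -21 + 14 m$)
$30 \left(t{\left(4 \right)} + \sqrt{49 - 72}\right) = 30 \left(\left(-21 + 14 \cdot 4\right) + \sqrt{49 - 72}\right) = 30 \left(\left(-21 + 56\right) + \sqrt{-23}\right) = 30 \left(35 + i \sqrt{23}\right) = 1050 + 30 i \sqrt{23}$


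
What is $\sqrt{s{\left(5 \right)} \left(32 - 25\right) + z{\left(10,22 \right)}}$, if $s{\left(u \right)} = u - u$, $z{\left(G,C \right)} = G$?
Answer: $\sqrt{10} \approx 3.1623$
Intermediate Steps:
$s{\left(u \right)} = 0$
$\sqrt{s{\left(5 \right)} \left(32 - 25\right) + z{\left(10,22 \right)}} = \sqrt{0 \left(32 - 25\right) + 10} = \sqrt{0 \cdot 7 + 10} = \sqrt{0 + 10} = \sqrt{10}$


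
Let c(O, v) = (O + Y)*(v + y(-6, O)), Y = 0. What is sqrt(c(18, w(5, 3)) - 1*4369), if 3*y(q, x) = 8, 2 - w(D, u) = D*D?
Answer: I*sqrt(4735) ≈ 68.811*I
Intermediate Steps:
w(D, u) = 2 - D**2 (w(D, u) = 2 - D*D = 2 - D**2)
y(q, x) = 8/3 (y(q, x) = (1/3)*8 = 8/3)
c(O, v) = O*(8/3 + v) (c(O, v) = (O + 0)*(v + 8/3) = O*(8/3 + v))
sqrt(c(18, w(5, 3)) - 1*4369) = sqrt((1/3)*18*(8 + 3*(2 - 1*5**2)) - 1*4369) = sqrt((1/3)*18*(8 + 3*(2 - 1*25)) - 4369) = sqrt((1/3)*18*(8 + 3*(2 - 25)) - 4369) = sqrt((1/3)*18*(8 + 3*(-23)) - 4369) = sqrt((1/3)*18*(8 - 69) - 4369) = sqrt((1/3)*18*(-61) - 4369) = sqrt(-366 - 4369) = sqrt(-4735) = I*sqrt(4735)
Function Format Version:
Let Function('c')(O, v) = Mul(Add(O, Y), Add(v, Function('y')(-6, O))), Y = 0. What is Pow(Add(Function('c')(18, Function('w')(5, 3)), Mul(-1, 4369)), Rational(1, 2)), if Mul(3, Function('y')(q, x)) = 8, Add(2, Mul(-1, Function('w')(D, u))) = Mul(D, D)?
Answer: Mul(I, Pow(4735, Rational(1, 2))) ≈ Mul(68.811, I)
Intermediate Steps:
Function('w')(D, u) = Add(2, Mul(-1, Pow(D, 2))) (Function('w')(D, u) = Add(2, Mul(-1, Mul(D, D))) = Add(2, Mul(-1, Pow(D, 2))))
Function('y')(q, x) = Rational(8, 3) (Function('y')(q, x) = Mul(Rational(1, 3), 8) = Rational(8, 3))
Function('c')(O, v) = Mul(O, Add(Rational(8, 3), v)) (Function('c')(O, v) = Mul(Add(O, 0), Add(v, Rational(8, 3))) = Mul(O, Add(Rational(8, 3), v)))
Pow(Add(Function('c')(18, Function('w')(5, 3)), Mul(-1, 4369)), Rational(1, 2)) = Pow(Add(Mul(Rational(1, 3), 18, Add(8, Mul(3, Add(2, Mul(-1, Pow(5, 2)))))), Mul(-1, 4369)), Rational(1, 2)) = Pow(Add(Mul(Rational(1, 3), 18, Add(8, Mul(3, Add(2, Mul(-1, 25))))), -4369), Rational(1, 2)) = Pow(Add(Mul(Rational(1, 3), 18, Add(8, Mul(3, Add(2, -25)))), -4369), Rational(1, 2)) = Pow(Add(Mul(Rational(1, 3), 18, Add(8, Mul(3, -23))), -4369), Rational(1, 2)) = Pow(Add(Mul(Rational(1, 3), 18, Add(8, -69)), -4369), Rational(1, 2)) = Pow(Add(Mul(Rational(1, 3), 18, -61), -4369), Rational(1, 2)) = Pow(Add(-366, -4369), Rational(1, 2)) = Pow(-4735, Rational(1, 2)) = Mul(I, Pow(4735, Rational(1, 2)))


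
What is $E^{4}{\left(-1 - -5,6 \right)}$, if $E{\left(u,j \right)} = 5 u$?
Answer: $160000$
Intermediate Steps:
$E^{4}{\left(-1 - -5,6 \right)} = \left(5 \left(-1 - -5\right)\right)^{4} = \left(5 \left(-1 + 5\right)\right)^{4} = \left(5 \cdot 4\right)^{4} = 20^{4} = 160000$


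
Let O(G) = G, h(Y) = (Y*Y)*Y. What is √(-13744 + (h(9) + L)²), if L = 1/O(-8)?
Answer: 3*√3680105/8 ≈ 719.38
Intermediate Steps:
h(Y) = Y³ (h(Y) = Y²*Y = Y³)
L = -⅛ (L = 1/(-8) = -⅛ ≈ -0.12500)
√(-13744 + (h(9) + L)²) = √(-13744 + (9³ - ⅛)²) = √(-13744 + (729 - ⅛)²) = √(-13744 + (5831/8)²) = √(-13744 + 34000561/64) = √(33120945/64) = 3*√3680105/8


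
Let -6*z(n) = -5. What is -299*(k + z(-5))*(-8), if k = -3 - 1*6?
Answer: -58604/3 ≈ -19535.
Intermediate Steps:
z(n) = ⅚ (z(n) = -⅙*(-5) = ⅚)
k = -9 (k = -3 - 6 = -9)
-299*(k + z(-5))*(-8) = -299*(-9 + ⅚)*(-8) = -(-14651)*(-8)/6 = -299*196/3 = -58604/3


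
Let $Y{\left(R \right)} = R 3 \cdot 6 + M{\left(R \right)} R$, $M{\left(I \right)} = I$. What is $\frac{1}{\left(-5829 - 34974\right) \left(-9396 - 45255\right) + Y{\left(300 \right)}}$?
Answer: $\frac{1}{2230020153} \approx 4.4843 \cdot 10^{-10}$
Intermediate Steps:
$Y{\left(R \right)} = R^{2} + 18 R$ ($Y{\left(R \right)} = R 3 \cdot 6 + R R = 3 R 6 + R^{2} = 18 R + R^{2} = R^{2} + 18 R$)
$\frac{1}{\left(-5829 - 34974\right) \left(-9396 - 45255\right) + Y{\left(300 \right)}} = \frac{1}{\left(-5829 - 34974\right) \left(-9396 - 45255\right) + 300 \left(18 + 300\right)} = \frac{1}{\left(-40803\right) \left(-54651\right) + 300 \cdot 318} = \frac{1}{2229924753 + 95400} = \frac{1}{2230020153}$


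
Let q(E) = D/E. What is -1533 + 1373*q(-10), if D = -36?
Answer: 17049/5 ≈ 3409.8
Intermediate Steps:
q(E) = -36/E
-1533 + 1373*q(-10) = -1533 + 1373*(-36/(-10)) = -1533 + 1373*(-36*(-1/10)) = -1533 + 1373*(18/5) = -1533 + 24714/5 = 17049/5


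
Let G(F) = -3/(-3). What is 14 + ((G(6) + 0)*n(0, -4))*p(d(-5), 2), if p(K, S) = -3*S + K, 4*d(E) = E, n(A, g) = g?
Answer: 43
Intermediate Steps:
d(E) = E/4
G(F) = 1 (G(F) = -3*(-1/3) = 1)
p(K, S) = K - 3*S
14 + ((G(6) + 0)*n(0, -4))*p(d(-5), 2) = 14 + ((1 + 0)*(-4))*((1/4)*(-5) - 3*2) = 14 + (1*(-4))*(-5/4 - 6) = 14 - 4*(-29/4) = 14 + 29 = 43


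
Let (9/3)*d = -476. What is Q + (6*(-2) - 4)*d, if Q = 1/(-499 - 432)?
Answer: 7090493/2793 ≈ 2538.7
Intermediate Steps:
d = -476/3 (d = (1/3)*(-476) = -476/3 ≈ -158.67)
Q = -1/931 (Q = 1/(-931) = -1/931 ≈ -0.0010741)
Q + (6*(-2) - 4)*d = -1/931 + (6*(-2) - 4)*(-476/3) = -1/931 + (-12 - 4)*(-476/3) = -1/931 - 16*(-476/3) = -1/931 + 7616/3 = 7090493/2793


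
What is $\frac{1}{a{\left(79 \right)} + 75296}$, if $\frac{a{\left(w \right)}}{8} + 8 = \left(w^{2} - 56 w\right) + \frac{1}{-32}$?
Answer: $\frac{4}{359071} \approx 1.114 \cdot 10^{-5}$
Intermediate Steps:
$a{\left(w \right)} = - \frac{257}{4} - 448 w + 8 w^{2}$ ($a{\left(w \right)} = -64 + 8 \left(\left(w^{2} - 56 w\right) + \frac{1}{-32}\right) = -64 + 8 \left(\left(w^{2} - 56 w\right) - \frac{1}{32}\right) = -64 + 8 \left(- \frac{1}{32} + w^{2} - 56 w\right) = -64 - \left(\frac{1}{4} - 8 w^{2} + 448 w\right) = - \frac{257}{4} - 448 w + 8 w^{2}$)
$\frac{1}{a{\left(79 \right)} + 75296} = \frac{1}{\left(- \frac{257}{4} - 35392 + 8 \cdot 79^{2}\right) + 75296} = \frac{1}{\left(- \frac{257}{4} - 35392 + 8 \cdot 6241\right) + 75296} = \frac{1}{\left(- \frac{257}{4} - 35392 + 49928\right) + 75296} = \frac{1}{\frac{57887}{4} + 75296} = \frac{1}{\frac{359071}{4}} = \frac{4}{359071}$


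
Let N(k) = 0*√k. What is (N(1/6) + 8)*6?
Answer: 48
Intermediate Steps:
N(k) = 0
(N(1/6) + 8)*6 = (0 + 8)*6 = 8*6 = 48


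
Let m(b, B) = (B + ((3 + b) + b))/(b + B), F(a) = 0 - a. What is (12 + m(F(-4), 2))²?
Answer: 7225/36 ≈ 200.69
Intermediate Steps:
F(a) = -a
m(b, B) = (3 + B + 2*b)/(B + b) (m(b, B) = (B + (3 + 2*b))/(B + b) = (3 + B + 2*b)/(B + b))
(12 + m(F(-4), 2))² = (12 + (3 + 2 + 2*(-1*(-4)))/(2 - 1*(-4)))² = (12 + (3 + 2 + 2*4)/(2 + 4))² = (12 + (3 + 2 + 8)/6)² = (12 + (⅙)*13)² = (12 + 13/6)² = (85/6)² = 7225/36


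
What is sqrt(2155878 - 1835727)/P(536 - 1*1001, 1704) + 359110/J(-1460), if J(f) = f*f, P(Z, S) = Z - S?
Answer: 35911/213160 - sqrt(320151)/2169 ≈ -0.092396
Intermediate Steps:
J(f) = f**2
sqrt(2155878 - 1835727)/P(536 - 1*1001, 1704) + 359110/J(-1460) = sqrt(2155878 - 1835727)/((536 - 1*1001) - 1*1704) + 359110/((-1460)**2) = sqrt(320151)/((536 - 1001) - 1704) + 359110/2131600 = sqrt(320151)/(-465 - 1704) + 359110*(1/2131600) = sqrt(320151)/(-2169) + 35911/213160 = sqrt(320151)*(-1/2169) + 35911/213160 = -sqrt(320151)/2169 + 35911/213160 = 35911/213160 - sqrt(320151)/2169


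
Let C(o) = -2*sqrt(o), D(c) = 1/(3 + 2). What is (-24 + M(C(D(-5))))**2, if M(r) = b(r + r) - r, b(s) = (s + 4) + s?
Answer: 2036/5 + 48*sqrt(5) ≈ 514.53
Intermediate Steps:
D(c) = 1/5
b(s) = 4 + 2*s (b(s) = (4 + s) + s = 4 + 2*s)
M(r) = 4 + 3*r (M(r) = (4 + 2*(r + r)) - r = (4 + 2*(2*r)) - r = (4 + 4*r) - r = 4 + 3*r)
(-24 + M(C(D(-5))))**2 = (-24 + (4 + 3*(-2*sqrt(5)/5)))**2 = (-24 + (4 - 6*sqrt(5)/5))**2 = (-20 - 6*sqrt(5)/5)**2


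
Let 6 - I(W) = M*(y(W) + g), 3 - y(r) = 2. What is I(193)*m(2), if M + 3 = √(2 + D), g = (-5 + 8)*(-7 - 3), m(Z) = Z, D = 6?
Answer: -162 + 116*√2 ≈ 2.0488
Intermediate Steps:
y(r) = 1 (y(r) = 3 - 1*2 = 3 - 2 = 1)
g = -30 (g = 3*(-10) = -30)
M = -3 + 2*√2 (M = -3 + √(2 + 6) = -3 + √8 = -3 + 2*√2 ≈ -0.17157)
I(W) = -81 + 58*√2 (I(W) = 6 - (-3 + 2*√2)*(1 - 30) = 6 - (-3 + 2*√2)*(-29) = 6 - (87 - 58*√2) = 6 + (-87 + 58*√2) = -81 + 58*√2)
I(193)*m(2) = (-81 + 58*√2)*2 = -162 + 116*√2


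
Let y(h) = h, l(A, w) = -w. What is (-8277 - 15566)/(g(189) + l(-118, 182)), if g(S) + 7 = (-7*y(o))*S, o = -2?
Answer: -23843/2457 ≈ -9.7041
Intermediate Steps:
g(S) = -7 + 14*S (g(S) = -7 + (-7*(-2))*S = -7 + 14*S)
(-8277 - 15566)/(g(189) + l(-118, 182)) = (-8277 - 15566)/((-7 + 14*189) - 1*182) = -23843/((-7 + 2646) - 182) = -23843/(2639 - 182) = -23843/2457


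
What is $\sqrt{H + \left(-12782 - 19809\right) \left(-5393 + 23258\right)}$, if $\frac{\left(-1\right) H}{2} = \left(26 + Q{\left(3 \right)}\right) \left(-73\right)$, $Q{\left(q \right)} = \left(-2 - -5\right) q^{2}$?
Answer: $i \sqrt{582230477} \approx 24129.0 i$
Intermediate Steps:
$Q{\left(q \right)} = 3 q^{2}$ ($Q{\left(q \right)} = \left(-2 + 5\right) q^{2} = 3 q^{2}$)
$H = 7738$ ($H = - 2 \left(26 + 3 \cdot 3^{2}\right) \left(-73\right) = - 2 \left(26 + 3 \cdot 9\right) \left(-73\right) = - 2 \left(26 + 27\right) \left(-73\right) = - 2 \cdot 53 \left(-73\right) = \left(-2\right) \left(-3869\right) = 7738$)
$\sqrt{H + \left(-12782 - 19809\right) \left(-5393 + 23258\right)} = \sqrt{7738 + \left(-12782 - 19809\right) \left(-5393 + 23258\right)} = \sqrt{7738 - 582238215} = \sqrt{-582230477} = i \sqrt{582230477}$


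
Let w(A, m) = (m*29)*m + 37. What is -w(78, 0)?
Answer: -37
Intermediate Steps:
w(A, m) = 37 + 29*m² (w(A, m) = (29*m)*m + 37 = 29*m² + 37 = 37 + 29*m²)
-w(78, 0) = -(37 + 29*0²) = -(37 + 29*0) = -(37 + 0) = -1*37 = -37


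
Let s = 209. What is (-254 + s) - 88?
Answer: -133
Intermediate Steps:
(-254 + s) - 88 = (-254 + 209) - 88 = -45 - 88 = -133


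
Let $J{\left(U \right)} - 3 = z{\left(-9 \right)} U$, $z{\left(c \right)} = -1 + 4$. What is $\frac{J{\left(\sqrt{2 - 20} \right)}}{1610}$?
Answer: $\frac{3}{1610} + \frac{9 i \sqrt{2}}{1610} \approx 0.0018634 + 0.0079055 i$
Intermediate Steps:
$z{\left(c \right)} = 3$
$J{\left(U \right)} = 3 + 3 U$
$\frac{J{\left(\sqrt{2 - 20} \right)}}{1610} = \frac{3 + 3 \sqrt{2 - 20}}{1610} = \left(3 + 3 \sqrt{-18}\right) \frac{1}{1610} = \left(3 + 3 \cdot 3 i \sqrt{2}\right) \frac{1}{1610} = \left(3 + 9 i \sqrt{2}\right) \frac{1}{1610} = \frac{3}{1610} + \frac{9 i \sqrt{2}}{1610}$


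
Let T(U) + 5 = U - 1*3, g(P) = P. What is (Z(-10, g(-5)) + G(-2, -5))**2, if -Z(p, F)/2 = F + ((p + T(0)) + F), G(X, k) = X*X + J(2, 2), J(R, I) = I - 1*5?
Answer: 3249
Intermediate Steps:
T(U) = -8 + U (T(U) = -5 + (U - 1*3) = -5 + (U - 3) = -5 + (-3 + U) = -8 + U)
J(R, I) = -5 + I (J(R, I) = I - 5 = -5 + I)
G(X, k) = -3 + X**2 (G(X, k) = X*X + (-5 + 2) = X**2 - 3 = -3 + X**2)
Z(p, F) = 16 - 4*F - 2*p (Z(p, F) = -2*(F + ((p + (-8 + 0)) + F)) = -2*(F + ((p - 8) + F)) = -2*(F + ((-8 + p) + F)) = -2*(F + (-8 + F + p)) = -2*(-8 + p + 2*F) = 16 - 4*F - 2*p)
(Z(-10, g(-5)) + G(-2, -5))**2 = ((16 - 4*(-5) - 2*(-10)) + (-3 + (-2)**2))**2 = ((16 + 20 + 20) + (-3 + 4))**2 = (56 + 1)**2 = 57**2 = 3249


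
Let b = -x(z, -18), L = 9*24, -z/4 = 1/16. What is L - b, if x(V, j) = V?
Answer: 863/4 ≈ 215.75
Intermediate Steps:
z = -¼ (z = -4/16 = -4*1/16 = -¼ ≈ -0.25000)
L = 216
b = ¼ (b = -1*(-¼) = ¼ ≈ 0.25000)
L - b = 216 - 1*¼ = 216 - ¼ = 863/4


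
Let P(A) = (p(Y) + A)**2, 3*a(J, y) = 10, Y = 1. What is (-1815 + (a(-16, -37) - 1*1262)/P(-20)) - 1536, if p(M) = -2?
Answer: -1217357/363 ≈ -3353.6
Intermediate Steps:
a(J, y) = 10/3 (a(J, y) = (1/3)*10 = 10/3)
P(A) = (-2 + A)**2
(-1815 + (a(-16, -37) - 1*1262)/P(-20)) - 1536 = (-1815 + (10/3 - 1*1262)/((-2 - 20)**2)) - 1536 = (-1815 + (10/3 - 1262)/((-22)**2)) - 1536 = (-1815 - 3776/3/484) - 1536 = (-1815 - 3776/3*1/484) - 1536 = (-1815 - 944/363) - 1536 = -659789/363 - 1536 = -1217357/363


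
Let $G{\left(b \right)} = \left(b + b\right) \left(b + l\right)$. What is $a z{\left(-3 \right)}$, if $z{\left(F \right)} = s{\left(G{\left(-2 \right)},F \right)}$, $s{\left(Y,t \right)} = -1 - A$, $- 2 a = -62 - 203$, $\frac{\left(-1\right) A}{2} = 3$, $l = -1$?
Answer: $\frac{1325}{2} \approx 662.5$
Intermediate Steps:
$A = -6$ ($A = \left(-2\right) 3 = -6$)
$a = \frac{265}{2}$ ($a = - \frac{-62 - 203}{2} = \left(- \frac{1}{2}\right) \left(-265\right) = \frac{265}{2} \approx 132.5$)
$G{\left(b \right)} = 2 b \left(-1 + b\right)$ ($G{\left(b \right)} = \left(b + b\right) \left(b - 1\right) = 2 b \left(-1 + b\right)$)
$s{\left(Y,t \right)} = 5$ ($s{\left(Y,t \right)} = -1 - -6 = -1 + 6 = 5$)
$z{\left(F \right)} = 5$
$a z{\left(-3 \right)} = \frac{265}{2} \cdot 5 = \frac{1325}{2}$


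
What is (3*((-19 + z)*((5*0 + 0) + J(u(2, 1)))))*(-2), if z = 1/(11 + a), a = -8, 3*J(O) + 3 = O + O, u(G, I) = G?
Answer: 112/3 ≈ 37.333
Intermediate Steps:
J(O) = -1 + 2*O/3 (J(O) = -1 + (O + O)/3 = -1 + (2*O)/3 = -1 + 2*O/3)
z = ⅓ (z = 1/(11 - 8) = 1/3 = ⅓ ≈ 0.33333)
(3*((-19 + z)*((5*0 + 0) + J(u(2, 1)))))*(-2) = (3*((-19 + ⅓)*((5*0 + 0) + (-1 + (⅔)*2))))*(-2) = (3*(-56*((0 + 0) + (-1 + 4/3))/3))*(-2) = (3*(-56*(0 + ⅓)/3))*(-2) = (3*(-56/3*⅓))*(-2) = (3*(-56/9))*(-2) = -56/3*(-2) = 112/3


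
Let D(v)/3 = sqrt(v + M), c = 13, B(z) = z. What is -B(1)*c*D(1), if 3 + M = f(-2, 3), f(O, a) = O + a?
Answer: -39*I ≈ -39.0*I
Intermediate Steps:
M = -2 (M = -3 + (-2 + 3) = -3 + 1 = -2)
D(v) = 3*sqrt(-2 + v) (D(v) = 3*sqrt(v - 2) = 3*sqrt(-2 + v))
-B(1)*c*D(1) = -1*13*3*sqrt(-2 + 1) = -13*3*sqrt(-1) = -13*3*I = -39*I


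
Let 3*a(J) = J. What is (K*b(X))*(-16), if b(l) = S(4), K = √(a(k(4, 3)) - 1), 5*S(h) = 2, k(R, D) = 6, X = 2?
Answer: -32/5 ≈ -6.4000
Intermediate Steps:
S(h) = ⅖ (S(h) = (⅕)*2 = ⅖)
a(J) = J/3
K = 1 (K = √((⅓)*6 - 1) = √(2 - 1) = √1 = 1)
b(l) = ⅖
(K*b(X))*(-16) = (1*(⅖))*(-16) = (⅖)*(-16) = -32/5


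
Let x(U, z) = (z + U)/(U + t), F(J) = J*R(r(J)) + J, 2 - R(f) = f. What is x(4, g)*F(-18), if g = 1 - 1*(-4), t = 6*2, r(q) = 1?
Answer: -81/4 ≈ -20.250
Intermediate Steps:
R(f) = 2 - f
t = 12
g = 5 (g = 1 + 4 = 5)
F(J) = 2*J (F(J) = J*(2 - 1*1) + J = J*(2 - 1) + J = J*1 + J = J + J = 2*J)
x(U, z) = (U + z)/(12 + U) (x(U, z) = (z + U)/(U + 12) = (U + z)/(12 + U))
x(4, g)*F(-18) = ((4 + 5)/(12 + 4))*(2*(-18)) = (9/16)*(-36) = -81/4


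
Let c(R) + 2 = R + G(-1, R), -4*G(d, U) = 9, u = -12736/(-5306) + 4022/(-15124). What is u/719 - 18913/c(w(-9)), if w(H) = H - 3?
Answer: 1091250196619113/937596915710 ≈ 1163.9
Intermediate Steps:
u = 42819633/20061986 (u = -12736*(-1/5306) + 4022*(-1/15124) = 6368/2653 - 2011/7562 = 42819633/20061986 ≈ 2.1344)
w(H) = -3 + H
G(d, U) = -9/4 (G(d, U) = -¼*9 = -9/4)
c(R) = -17/4 + R (c(R) = -2 + (R - 9/4) = -2 + (-9/4 + R) = -17/4 + R)
u/719 - 18913/c(w(-9)) = (42819633/20061986)/719 - 18913/(-17/4 + (-3 - 9)) = (42819633/20061986)*(1/719) - 18913/(-17/4 - 12) = 42819633/14424567934 - 18913/(-65/4) = 42819633/14424567934 - 18913*(-4/65) = 42819633/14424567934 + 75652/65 = 1091250196619113/937596915710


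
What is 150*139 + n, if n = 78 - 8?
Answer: 20920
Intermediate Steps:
n = 70
150*139 + n = 150*139 + 70 = 20850 + 70 = 20920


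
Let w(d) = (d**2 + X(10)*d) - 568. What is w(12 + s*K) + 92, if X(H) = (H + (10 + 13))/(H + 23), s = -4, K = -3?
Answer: 124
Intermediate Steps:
X(H) = 1 (X(H) = (H + 23)/(23 + H) = (23 + H)/(23 + H) = 1)
w(d) = -568 + d + d**2 (w(d) = (d**2 + 1*d) - 568 = (d**2 + d) - 568 = (d + d**2) - 568 = -568 + d + d**2)
w(12 + s*K) + 92 = (-568 + (12 - 4*(-3)) + (12 - 4*(-3))**2) + 92 = (-568 + (12 + 12) + (12 + 12)**2) + 92 = (-568 + 24 + 24**2) + 92 = (-568 + 24 + 576) + 92 = 32 + 92 = 124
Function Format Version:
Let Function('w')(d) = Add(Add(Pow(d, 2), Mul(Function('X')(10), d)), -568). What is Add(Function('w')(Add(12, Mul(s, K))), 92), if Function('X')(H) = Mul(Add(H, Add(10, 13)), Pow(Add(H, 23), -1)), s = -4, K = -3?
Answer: 124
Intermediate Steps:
Function('X')(H) = 1 (Function('X')(H) = Mul(Add(H, 23), Pow(Add(23, H), -1)) = Mul(Add(23, H), Pow(Add(23, H), -1)) = 1)
Function('w')(d) = Add(-568, d, Pow(d, 2)) (Function('w')(d) = Add(Add(Pow(d, 2), Mul(1, d)), -568) = Add(Add(Pow(d, 2), d), -568) = Add(Add(d, Pow(d, 2)), -568) = Add(-568, d, Pow(d, 2)))
Add(Function('w')(Add(12, Mul(s, K))), 92) = Add(Add(-568, Add(12, Mul(-4, -3)), Pow(Add(12, Mul(-4, -3)), 2)), 92) = Add(Add(-568, Add(12, 12), Pow(Add(12, 12), 2)), 92) = Add(Add(-568, 24, Pow(24, 2)), 92) = Add(Add(-568, 24, 576), 92) = Add(32, 92) = 124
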